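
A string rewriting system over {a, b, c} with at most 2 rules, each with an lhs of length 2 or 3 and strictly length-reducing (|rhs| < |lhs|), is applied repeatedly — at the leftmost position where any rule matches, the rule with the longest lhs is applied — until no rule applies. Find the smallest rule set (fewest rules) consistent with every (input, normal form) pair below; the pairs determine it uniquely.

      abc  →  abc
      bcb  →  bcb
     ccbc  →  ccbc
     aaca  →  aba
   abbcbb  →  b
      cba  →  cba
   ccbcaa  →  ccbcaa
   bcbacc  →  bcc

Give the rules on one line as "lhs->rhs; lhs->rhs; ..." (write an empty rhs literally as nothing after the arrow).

ac->b; bb->

  | abc
  | bcb
  | ccbc
  | aaca => aba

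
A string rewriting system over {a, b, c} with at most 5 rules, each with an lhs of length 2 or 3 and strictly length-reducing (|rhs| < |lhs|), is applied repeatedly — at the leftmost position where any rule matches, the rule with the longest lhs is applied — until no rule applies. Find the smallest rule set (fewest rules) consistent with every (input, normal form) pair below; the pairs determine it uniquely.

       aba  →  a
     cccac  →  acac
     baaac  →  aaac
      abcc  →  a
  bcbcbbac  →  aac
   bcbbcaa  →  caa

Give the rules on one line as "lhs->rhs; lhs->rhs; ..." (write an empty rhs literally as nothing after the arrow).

ab->; ba->a; cb->a; cc->a

  | aba => a
  | cccac => acac
  | baaac => aaac
  | abcc => cc => a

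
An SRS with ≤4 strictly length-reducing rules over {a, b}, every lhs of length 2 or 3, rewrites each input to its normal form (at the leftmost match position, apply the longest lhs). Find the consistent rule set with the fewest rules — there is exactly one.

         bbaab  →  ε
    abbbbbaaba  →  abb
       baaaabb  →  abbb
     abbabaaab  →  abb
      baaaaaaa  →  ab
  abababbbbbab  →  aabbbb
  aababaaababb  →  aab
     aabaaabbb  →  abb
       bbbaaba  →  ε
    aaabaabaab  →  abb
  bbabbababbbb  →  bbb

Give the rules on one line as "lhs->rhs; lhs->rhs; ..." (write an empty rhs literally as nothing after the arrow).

  | bbaab => bab => ε
  | abbbbbaaba => abbbbaba => abbba => abb
  | baaaabb => aaabb => abbb
  | abbabaaab => abaaab => aaab => abb

aaa->ab; ba->; bab->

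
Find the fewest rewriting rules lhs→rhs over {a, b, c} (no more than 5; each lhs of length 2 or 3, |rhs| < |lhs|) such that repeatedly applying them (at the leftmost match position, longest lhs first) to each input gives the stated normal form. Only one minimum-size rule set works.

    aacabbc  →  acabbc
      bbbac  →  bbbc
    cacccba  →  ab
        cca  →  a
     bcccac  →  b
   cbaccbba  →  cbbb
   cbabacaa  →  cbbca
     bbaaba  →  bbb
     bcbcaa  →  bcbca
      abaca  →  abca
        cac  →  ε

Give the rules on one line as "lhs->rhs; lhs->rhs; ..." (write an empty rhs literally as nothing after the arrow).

aa->a; ba->b; cac->; cc->a

  | aacabbc => acabbc
  | bbbac => bbbc
  | cacccba => ccba => aba => ab
  | cca => aa => a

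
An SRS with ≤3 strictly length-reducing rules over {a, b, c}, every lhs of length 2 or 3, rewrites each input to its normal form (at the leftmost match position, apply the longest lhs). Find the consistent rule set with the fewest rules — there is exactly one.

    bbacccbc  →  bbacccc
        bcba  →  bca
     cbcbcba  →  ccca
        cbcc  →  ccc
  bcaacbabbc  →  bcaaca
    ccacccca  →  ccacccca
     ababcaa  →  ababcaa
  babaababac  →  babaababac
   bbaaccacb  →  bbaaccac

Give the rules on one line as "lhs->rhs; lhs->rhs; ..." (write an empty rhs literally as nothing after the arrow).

bbc->; cb->c

  | bbacccbc => bbacccc
  | bcba => bca
  | cbcbcba => ccbcba => cccba => ccca
  | cbcc => ccc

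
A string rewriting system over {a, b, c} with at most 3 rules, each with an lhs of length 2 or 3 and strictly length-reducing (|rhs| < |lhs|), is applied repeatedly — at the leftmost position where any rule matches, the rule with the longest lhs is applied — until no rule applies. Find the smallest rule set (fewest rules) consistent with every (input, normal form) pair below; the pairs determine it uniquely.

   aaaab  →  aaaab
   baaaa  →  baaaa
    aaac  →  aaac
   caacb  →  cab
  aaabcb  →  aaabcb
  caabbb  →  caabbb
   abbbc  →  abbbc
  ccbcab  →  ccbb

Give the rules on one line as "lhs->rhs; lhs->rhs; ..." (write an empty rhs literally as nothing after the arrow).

  | aaaab
  | baaaa
  | aaac
  | caacb => cab

acb->b; bca->b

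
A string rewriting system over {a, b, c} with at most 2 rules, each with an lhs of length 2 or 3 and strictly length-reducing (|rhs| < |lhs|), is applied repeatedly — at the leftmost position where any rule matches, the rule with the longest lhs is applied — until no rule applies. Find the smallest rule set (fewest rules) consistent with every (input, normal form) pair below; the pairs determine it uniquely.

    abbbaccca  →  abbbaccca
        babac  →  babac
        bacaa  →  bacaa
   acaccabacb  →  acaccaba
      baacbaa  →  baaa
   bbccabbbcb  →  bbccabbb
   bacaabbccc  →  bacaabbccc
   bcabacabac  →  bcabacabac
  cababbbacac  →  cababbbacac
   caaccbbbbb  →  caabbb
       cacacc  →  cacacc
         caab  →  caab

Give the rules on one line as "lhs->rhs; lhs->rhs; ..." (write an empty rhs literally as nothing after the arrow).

  | abbbaccca
  | babac
  | bacaa
  | acaccabacb => acaccaba

cb->; cba->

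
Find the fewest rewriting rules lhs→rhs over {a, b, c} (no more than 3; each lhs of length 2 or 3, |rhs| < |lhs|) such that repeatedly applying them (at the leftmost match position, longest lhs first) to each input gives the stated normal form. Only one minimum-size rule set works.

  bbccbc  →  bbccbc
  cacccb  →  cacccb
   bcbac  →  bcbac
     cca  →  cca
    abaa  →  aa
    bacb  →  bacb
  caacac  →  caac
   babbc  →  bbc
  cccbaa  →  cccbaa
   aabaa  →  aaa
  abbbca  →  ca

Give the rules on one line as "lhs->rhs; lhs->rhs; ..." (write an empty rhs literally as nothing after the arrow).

ab->; aca->a; bca->ca

  | bbccbc
  | cacccb
  | bcbac
  | cca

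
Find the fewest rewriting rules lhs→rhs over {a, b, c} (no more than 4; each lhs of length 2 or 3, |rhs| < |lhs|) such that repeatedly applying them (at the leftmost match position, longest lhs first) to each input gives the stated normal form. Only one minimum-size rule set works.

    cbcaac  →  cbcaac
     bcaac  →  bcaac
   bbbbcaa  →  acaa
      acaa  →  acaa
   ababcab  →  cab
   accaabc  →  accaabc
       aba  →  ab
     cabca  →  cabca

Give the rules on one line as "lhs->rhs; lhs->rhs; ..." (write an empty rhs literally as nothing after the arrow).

abb->; ba->b; bbc->ac

  | cbcaac
  | bcaac
  | bbbbcaa => bbacaa => bbcaa => acaa
  | acaa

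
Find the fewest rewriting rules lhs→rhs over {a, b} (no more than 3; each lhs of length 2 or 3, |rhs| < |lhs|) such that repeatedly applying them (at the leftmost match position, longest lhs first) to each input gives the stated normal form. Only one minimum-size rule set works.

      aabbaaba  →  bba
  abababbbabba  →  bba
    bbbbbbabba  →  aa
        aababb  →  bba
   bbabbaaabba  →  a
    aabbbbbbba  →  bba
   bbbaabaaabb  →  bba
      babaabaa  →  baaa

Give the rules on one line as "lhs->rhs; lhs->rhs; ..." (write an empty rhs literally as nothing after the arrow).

  | aabbaaba => bbbaaba => aaba => bba
  | abababbbabba => aababbbabba => bbabbbabba => bbabbabba => bbababba => bbaabba => bbbbba => bba
  | bbbbbbabba => bbbabba => abba => aba => aa
  | aababb => bbabb => bbab => bba

aab->bb; ab->a; bbb->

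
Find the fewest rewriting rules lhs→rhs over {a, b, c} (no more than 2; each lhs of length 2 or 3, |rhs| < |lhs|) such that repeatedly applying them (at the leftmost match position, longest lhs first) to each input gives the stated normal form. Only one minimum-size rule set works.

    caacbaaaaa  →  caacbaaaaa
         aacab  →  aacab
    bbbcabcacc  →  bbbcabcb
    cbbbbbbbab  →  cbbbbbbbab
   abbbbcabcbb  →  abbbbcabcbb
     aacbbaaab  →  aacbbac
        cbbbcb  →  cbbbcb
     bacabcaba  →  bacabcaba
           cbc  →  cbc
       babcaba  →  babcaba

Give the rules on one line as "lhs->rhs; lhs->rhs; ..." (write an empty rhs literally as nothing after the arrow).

  | caacbaaaaa
  | aacab
  | bbbcabcacc => bbbcabcb
  | cbbbbbbbab

aab->c; acc->b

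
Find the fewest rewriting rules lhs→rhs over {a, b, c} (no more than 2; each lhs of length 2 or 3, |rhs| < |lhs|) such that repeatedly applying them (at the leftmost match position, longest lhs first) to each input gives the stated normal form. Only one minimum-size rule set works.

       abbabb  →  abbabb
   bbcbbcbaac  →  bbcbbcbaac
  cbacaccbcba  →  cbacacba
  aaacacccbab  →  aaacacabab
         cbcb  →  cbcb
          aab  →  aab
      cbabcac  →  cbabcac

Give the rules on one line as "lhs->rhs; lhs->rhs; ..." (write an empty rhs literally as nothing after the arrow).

ccb->; ccc->ca

  | abbabb
  | bbcbbcbaac
  | cbacaccbcba => cbacacba
  | aaacacccbab => aaacacabab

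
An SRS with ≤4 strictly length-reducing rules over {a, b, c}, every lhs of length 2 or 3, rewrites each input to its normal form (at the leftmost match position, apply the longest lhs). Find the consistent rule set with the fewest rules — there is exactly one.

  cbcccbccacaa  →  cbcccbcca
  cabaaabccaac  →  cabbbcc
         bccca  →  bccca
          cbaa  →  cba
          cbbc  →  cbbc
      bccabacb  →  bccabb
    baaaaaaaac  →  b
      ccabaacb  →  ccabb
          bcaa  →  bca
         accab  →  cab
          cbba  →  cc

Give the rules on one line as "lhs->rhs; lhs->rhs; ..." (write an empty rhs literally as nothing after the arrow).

  | cbcccbccacaa => cbcccbccaa => cbcccbcca
  | cabaaabccaac => cabaabccaac => cabbbccaac => cabbbccac => cabbbcc
  | bccca
  | cbaa => cba

aa->a; aab->bb; ac->; bba->c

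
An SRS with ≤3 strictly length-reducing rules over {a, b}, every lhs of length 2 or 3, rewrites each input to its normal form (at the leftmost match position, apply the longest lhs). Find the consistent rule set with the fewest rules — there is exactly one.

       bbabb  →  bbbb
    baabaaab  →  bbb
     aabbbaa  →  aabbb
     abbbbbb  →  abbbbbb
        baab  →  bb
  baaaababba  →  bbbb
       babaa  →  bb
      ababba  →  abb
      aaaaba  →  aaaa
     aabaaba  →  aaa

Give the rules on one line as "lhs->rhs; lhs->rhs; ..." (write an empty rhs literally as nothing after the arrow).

  | bbabb => bbbb
  | baabaaab => babaaab => bbaaab => bbaab => bbab => bbb
  | aabbbaa => aabbba => aabbb
  | abbbbbb

aba->a; ba->b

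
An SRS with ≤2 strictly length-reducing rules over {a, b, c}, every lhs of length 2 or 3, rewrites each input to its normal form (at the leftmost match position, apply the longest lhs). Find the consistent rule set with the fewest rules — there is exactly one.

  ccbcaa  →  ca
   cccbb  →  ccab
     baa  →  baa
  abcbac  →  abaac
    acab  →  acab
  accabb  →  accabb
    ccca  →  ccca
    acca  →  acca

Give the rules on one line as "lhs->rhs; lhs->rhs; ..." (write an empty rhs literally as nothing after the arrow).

caa->; cb->a

  | ccbcaa => cacaa => ca
  | cccbb => ccab
  | baa
  | abcbac => abaac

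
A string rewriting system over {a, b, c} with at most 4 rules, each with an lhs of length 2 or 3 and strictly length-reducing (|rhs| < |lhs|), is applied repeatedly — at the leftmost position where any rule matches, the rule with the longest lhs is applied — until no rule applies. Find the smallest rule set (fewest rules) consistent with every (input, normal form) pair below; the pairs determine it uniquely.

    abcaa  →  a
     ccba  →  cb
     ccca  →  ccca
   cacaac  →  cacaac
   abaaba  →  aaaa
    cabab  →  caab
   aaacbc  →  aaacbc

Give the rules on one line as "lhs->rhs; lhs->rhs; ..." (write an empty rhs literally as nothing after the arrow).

  | abcaa => cbaa => ba => a
  | ccba => cb
  | ccca
  | cacaac

abc->cb; ba->a; cba->b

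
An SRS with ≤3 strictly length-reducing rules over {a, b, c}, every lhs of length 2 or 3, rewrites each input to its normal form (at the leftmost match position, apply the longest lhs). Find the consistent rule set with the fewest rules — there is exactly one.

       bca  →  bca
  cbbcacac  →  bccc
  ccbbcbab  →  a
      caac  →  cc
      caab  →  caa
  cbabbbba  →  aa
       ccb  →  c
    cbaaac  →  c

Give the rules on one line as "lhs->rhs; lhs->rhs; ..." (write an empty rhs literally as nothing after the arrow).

  | bca
  | cbbcacac => bcacac => bccac => bccc
  | ccbbcbab => cbcbab => cbab => ab => a
  | caac => cac => cc

ab->a; ac->c; cb->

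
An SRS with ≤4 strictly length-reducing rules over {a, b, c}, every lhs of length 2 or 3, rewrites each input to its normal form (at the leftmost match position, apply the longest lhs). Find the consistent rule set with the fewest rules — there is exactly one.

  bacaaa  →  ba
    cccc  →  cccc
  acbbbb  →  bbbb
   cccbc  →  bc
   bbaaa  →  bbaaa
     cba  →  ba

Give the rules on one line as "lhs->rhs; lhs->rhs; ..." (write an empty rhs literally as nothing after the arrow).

  | bacaaa => bcaaa => ba
  | cccc
  | acbbbb => cbbbb => bbbb
  | cccbc => ccbc => cbc => bc

ac->c; caa->; cb->b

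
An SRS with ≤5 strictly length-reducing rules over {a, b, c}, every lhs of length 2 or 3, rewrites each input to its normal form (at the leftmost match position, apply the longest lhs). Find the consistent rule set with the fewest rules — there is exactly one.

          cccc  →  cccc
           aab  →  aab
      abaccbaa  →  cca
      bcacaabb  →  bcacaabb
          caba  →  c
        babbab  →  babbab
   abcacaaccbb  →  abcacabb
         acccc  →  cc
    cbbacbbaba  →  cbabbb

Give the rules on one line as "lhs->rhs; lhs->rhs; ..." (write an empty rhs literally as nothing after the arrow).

  | cccc
  | aab
  | abaccbaa => ccbaa => cca
  | bcacaabb

aba->; acc->; baa->a; bac->ab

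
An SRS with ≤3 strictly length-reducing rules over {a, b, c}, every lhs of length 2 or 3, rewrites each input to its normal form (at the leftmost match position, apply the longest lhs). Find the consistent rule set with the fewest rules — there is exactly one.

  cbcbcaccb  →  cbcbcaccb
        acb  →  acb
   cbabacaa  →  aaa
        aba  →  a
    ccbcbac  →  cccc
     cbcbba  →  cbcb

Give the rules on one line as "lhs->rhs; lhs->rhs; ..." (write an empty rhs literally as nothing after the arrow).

  | cbcbcaccb
  | acb
  | cbabacaa => cbacaa => ccaa => aaa
  | aba => a

ba->; bcc->cc; cca->aa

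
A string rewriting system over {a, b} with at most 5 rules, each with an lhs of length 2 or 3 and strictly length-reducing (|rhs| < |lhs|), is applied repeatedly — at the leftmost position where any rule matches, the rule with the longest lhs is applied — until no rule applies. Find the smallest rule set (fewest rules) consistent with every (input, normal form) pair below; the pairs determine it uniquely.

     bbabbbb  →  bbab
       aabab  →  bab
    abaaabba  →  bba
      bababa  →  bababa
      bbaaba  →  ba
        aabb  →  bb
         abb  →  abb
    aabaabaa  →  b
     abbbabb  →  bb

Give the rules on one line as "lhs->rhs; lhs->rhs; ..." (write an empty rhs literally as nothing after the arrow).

  | bbabbbb => bbab
  | aabab => bab
  | abaaabba => aaaabba => baabba => aabba => bba
  | bababa

aa->b; aab->b; baa->aa; bbb->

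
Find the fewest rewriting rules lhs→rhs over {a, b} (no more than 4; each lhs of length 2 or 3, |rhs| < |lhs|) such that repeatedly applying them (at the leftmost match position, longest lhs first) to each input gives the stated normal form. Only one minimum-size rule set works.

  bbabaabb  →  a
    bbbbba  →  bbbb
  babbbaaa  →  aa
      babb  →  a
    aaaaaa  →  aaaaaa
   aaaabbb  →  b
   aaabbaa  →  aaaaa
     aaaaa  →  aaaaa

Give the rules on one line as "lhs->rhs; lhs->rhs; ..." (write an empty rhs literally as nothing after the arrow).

ab->b; abb->a; ba->; bab->ab

  | bbabaabb => babaabb => abaabb => baabb => abb => a
  | bbbbba => bbbb
  | babbbaaa => abbbaaa => abaaa => baaa => aa
  | babb => abb => a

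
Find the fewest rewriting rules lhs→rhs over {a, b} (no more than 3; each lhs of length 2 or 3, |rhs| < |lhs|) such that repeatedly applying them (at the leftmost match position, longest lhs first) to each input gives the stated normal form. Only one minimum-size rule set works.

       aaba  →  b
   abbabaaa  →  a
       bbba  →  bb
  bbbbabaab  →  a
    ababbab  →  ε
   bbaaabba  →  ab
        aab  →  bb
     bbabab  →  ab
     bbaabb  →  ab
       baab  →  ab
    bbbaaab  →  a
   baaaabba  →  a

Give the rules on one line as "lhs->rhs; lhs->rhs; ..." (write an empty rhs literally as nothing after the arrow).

aa->b; ba->; bab->a

  | aaba => bba => b
  | abbabaaa => abaaaa => aaaa => baa => a
  | bbba => bb
  | bbbbabaab => bbbaaab => bbaab => bab => a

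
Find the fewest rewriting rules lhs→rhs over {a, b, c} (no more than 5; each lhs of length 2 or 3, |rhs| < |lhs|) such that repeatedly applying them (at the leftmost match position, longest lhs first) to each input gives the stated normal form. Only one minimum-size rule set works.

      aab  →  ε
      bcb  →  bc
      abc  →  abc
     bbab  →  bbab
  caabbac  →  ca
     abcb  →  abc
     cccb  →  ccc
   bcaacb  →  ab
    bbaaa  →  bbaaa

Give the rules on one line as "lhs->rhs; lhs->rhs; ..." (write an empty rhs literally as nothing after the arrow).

aab->; ac->a; bca->; cb->c

  | aab => ε
  | bcb => bc
  | abc
  | bbab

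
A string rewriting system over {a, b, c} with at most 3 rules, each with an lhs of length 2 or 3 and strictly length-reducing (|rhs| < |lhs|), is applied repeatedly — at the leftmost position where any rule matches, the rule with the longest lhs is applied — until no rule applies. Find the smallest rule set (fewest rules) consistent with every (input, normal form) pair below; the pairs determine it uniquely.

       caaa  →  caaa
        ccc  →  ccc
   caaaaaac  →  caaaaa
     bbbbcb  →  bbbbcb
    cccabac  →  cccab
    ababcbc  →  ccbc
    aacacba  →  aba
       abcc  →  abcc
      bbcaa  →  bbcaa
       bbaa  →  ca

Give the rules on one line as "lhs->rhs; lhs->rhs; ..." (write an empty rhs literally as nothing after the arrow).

  | caaa
  | ccc
  | caaaaaac => caaaaa
  | bbbbcb

ac->; bab->cc; bba->c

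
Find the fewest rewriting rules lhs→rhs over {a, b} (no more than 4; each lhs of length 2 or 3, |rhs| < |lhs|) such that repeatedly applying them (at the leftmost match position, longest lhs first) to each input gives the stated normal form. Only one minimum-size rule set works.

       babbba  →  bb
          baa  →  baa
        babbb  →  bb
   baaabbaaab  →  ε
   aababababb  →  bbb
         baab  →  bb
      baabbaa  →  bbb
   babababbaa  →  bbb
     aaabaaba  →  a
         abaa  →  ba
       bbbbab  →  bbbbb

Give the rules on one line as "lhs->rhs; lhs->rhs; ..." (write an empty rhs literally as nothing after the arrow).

  | babbba => bba => bb
  | baa
  | babbb => bb
  | baaabbaaab => babbaaab => baaab => bab => ε

aab->b; aba->b; bab->; bba->bb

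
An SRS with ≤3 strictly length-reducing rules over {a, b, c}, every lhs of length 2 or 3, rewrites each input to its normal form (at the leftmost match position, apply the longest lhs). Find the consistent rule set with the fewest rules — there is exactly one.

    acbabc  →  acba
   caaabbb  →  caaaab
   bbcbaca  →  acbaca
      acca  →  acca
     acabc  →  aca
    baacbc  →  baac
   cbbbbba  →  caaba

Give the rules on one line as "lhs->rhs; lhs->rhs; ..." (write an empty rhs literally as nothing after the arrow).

  | acbabc => acba
  | caaabbb => caaaab
  | bbcbaca => acbaca
  | acca

bb->a; bc->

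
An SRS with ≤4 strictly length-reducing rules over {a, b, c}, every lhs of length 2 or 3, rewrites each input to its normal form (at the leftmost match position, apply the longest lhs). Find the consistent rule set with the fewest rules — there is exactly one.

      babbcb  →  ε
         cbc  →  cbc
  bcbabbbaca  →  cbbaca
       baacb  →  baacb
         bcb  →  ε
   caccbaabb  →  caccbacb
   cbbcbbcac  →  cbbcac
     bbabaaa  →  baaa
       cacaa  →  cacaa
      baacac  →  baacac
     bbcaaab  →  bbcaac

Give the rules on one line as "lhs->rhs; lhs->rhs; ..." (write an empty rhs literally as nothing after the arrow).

ab->c; bab->; bcb->

  | babbcb => bcb => ε
  | cbc
  | bcbabbbaca => abbbaca => cbbaca
  | baacb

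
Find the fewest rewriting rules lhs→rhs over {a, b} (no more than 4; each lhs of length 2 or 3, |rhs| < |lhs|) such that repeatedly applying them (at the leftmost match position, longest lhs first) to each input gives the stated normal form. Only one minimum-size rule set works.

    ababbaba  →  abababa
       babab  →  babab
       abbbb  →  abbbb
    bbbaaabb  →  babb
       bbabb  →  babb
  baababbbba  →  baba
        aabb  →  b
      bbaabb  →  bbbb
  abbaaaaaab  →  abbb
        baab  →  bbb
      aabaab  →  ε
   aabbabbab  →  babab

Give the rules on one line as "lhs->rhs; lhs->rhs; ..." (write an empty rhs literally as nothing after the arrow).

  | ababbaba => abababa
  | babab
  | abbbb
  | bbbaaabb => bbaaabb => baaabb => bbabb => babb

aab->; baa->bb; bba->ba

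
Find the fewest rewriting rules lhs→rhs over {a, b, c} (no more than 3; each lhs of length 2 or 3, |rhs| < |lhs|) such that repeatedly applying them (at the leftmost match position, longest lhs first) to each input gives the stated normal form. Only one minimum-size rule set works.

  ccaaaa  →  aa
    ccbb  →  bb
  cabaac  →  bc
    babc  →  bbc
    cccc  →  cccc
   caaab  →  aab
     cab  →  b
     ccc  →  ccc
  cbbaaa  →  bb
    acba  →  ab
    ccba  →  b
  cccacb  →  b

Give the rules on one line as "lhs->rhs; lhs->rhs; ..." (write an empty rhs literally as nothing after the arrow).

ba->b; ca->; cb->b

  | ccaaaa => caaa => aa
  | ccbb => cbb => bb
  | cabaac => baac => bac => bc
  | babc => bbc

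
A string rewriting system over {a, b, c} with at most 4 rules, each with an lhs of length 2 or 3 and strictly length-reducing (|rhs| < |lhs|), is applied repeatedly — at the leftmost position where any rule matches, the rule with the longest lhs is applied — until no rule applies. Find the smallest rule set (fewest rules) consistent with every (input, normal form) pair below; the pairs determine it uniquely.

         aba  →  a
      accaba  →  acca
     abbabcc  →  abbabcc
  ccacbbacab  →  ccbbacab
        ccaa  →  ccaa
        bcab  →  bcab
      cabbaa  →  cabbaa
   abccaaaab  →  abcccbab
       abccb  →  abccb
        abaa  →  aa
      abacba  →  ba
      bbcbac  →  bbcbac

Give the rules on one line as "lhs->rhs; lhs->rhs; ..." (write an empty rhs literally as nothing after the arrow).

  | aba => a
  | accaba => acca
  | abbabcc
  | ccacbbacab => ccbbacab

aaa->cb; aba->a; acb->b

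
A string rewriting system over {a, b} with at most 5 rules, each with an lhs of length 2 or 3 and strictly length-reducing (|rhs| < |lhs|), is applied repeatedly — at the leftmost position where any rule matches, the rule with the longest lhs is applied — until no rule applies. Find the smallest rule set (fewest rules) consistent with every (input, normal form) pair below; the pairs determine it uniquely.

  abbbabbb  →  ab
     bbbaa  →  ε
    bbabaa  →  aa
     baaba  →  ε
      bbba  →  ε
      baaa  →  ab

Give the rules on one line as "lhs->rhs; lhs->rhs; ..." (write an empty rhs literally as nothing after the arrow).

  | abbbabbb => ababbb => abbb => ab
  | bbbaa => baa => bb => ε
  | bbabaa => abbaa => aaba => aa
  | baaba => bbba => ba => ε

ba->; baa->bb; bb->; bba->ab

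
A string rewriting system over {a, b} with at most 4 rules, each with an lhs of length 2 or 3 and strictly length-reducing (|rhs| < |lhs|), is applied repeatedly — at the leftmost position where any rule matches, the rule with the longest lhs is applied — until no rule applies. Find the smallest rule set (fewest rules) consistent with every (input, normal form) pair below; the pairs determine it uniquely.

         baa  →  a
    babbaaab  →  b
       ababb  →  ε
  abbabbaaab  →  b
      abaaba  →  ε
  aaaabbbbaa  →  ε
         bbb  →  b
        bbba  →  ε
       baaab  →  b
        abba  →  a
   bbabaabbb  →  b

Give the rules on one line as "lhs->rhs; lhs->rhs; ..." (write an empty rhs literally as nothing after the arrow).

aa->; ab->b; ba->; bb->

  | baa => a
  | babbaaab => bbaaab => aaab => ab => b
  | ababb => babb => bb => ε
  | abbabbaaab => bbabbaaab => abbaaab => bbaaab => aaab => ab => b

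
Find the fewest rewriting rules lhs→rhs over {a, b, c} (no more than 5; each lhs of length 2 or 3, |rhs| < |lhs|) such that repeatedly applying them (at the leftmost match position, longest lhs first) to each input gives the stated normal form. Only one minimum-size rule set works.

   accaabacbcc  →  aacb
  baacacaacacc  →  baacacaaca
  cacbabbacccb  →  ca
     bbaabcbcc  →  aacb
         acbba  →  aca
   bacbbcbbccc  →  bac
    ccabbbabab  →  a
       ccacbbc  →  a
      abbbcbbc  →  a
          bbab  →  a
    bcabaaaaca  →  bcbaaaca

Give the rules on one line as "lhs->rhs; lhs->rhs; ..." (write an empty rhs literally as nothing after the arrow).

  | accaabacbcc => aaabacbcc => aabcbcc => aacbcc => aacb
  | baacacaacacc => baacacaaca
  | cacbabbacccb => cacbabacccb => cacbbcccb => caccccb => caccb => cab => ca
  | bbaabcbcc => aabcbcc => aacbcc => aacb

ab->a; aba->b; bb->; cc->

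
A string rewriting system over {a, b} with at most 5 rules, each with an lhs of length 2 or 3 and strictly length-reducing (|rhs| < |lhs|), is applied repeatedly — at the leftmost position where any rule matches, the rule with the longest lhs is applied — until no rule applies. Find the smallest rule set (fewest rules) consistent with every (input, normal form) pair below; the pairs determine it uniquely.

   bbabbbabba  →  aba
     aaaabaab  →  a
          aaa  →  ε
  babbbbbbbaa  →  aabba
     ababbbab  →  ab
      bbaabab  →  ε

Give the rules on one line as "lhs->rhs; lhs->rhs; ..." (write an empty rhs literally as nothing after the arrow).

aaa->; baa->ba; bab->; bbb->ab

  | bbabbbabba => bbbabba => ababba => aba
  | aaaabaab => abaab => abab => a
  | aaa => ε
  | babbbbbbbaa => bbbbbbaa => abbbbaa => aabbaa => aabba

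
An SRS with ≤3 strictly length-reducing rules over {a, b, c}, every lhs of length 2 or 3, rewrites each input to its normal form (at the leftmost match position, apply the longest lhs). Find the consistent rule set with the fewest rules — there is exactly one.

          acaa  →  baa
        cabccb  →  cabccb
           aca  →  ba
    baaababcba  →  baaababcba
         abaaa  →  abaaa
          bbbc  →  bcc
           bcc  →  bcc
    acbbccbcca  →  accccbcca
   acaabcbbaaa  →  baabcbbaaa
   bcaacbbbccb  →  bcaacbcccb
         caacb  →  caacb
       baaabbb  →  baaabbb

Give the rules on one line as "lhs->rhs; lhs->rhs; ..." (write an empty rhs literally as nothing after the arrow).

  | acaa => baa
  | cabccb
  | aca => ba
  | baaababcba

aca->ba; bbc->cc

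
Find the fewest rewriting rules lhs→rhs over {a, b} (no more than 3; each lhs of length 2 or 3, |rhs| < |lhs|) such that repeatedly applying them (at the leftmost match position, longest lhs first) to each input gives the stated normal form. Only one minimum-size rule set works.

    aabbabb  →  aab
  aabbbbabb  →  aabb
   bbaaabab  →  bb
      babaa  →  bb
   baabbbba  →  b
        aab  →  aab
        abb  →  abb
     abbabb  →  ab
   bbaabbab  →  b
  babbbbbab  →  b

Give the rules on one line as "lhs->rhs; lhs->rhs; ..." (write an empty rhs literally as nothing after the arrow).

aba->a; ba->b; bbb->ba

  | aabbabb => aabbbb => aabab => aab
  | aabbbbabb => aabababb => aababb => aabb
  | bbaaabab => bbaabab => bbabab => bbbab => baab => bab => bb
  | babaa => bbaa => bba => bb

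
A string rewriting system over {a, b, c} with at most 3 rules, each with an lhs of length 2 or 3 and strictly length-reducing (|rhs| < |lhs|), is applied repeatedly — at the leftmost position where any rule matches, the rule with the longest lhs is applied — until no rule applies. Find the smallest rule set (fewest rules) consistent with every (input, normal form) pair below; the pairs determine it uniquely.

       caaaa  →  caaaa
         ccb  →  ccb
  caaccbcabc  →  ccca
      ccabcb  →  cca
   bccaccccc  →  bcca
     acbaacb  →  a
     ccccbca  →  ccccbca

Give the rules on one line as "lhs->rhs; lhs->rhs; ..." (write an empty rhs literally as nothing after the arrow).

aab->c; ab->a; ac->a

  | caaaa
  | ccb
  | caaccbcabc => caacbcabc => caabcabc => cccabc => cccac => ccca
  | ccabcb => ccacb => ccab => cca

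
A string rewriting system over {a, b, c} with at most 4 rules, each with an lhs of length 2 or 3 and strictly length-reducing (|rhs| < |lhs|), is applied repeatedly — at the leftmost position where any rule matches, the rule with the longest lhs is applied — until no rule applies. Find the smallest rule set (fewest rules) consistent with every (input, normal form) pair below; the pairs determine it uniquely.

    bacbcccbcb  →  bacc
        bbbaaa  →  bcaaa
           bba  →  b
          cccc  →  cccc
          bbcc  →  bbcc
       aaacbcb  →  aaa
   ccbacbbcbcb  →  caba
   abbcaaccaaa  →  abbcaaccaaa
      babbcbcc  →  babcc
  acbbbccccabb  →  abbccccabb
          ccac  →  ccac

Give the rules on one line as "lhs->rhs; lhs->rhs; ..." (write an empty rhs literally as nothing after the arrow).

  | bacbcccbcb => bacccbcb => bacccb => bacc
  | bbbaaa => bcaaa
  | bba => b
  | cccc

bba->b; bbb->bc; bcb->ba; cb->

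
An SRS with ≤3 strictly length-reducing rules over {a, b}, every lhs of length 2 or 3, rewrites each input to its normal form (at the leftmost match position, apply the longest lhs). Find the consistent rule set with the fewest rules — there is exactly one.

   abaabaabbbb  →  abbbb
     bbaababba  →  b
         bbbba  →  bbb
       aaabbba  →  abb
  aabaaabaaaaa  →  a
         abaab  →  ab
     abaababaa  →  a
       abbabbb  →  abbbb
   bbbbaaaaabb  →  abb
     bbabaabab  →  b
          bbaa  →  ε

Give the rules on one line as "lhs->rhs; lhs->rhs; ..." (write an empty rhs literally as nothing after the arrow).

  | abaabaabbbb => aabaabbbb => abaabbbb => aabbbb => abbbb
  | bbaababba => bababba => babba => bba => b
  | bbbba => bbb
  | aaabbba => aabbba => abbba => abb

aa->a; ba->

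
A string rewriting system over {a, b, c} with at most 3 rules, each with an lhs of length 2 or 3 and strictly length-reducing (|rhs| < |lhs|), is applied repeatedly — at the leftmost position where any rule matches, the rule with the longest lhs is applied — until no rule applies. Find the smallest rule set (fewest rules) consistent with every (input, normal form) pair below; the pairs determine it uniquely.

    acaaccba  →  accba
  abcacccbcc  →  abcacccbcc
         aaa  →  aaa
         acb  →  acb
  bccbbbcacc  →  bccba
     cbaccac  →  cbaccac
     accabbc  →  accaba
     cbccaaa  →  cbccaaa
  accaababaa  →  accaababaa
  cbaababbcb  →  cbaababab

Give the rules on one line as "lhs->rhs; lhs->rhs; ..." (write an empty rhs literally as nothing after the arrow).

aac->; bbc->ba

  | acaaccba => accba
  | abcacccbcc
  | aaa
  | acb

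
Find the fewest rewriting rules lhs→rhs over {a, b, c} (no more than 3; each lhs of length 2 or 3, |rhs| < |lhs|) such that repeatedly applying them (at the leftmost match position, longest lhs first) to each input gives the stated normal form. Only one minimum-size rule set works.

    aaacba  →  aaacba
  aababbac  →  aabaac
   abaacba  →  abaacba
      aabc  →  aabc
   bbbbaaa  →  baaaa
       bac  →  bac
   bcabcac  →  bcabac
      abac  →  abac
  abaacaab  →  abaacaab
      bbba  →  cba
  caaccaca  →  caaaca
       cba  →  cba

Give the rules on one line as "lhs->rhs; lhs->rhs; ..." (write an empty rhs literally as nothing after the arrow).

  | aaacba
  | aababbac => aabacac => aabaac
  | abaacba
  | aabc

bb->c; cac->ac; cbb->ba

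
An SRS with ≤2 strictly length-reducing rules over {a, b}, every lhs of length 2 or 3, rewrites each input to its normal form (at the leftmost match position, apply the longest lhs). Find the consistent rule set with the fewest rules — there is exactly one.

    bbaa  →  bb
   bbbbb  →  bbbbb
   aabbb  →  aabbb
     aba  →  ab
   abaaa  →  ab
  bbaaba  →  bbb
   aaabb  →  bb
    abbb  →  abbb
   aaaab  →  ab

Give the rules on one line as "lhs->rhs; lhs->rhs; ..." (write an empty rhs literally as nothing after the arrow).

aaa->; ba->b

  | bbaa => bba => bb
  | bbbbb
  | aabbb
  | aba => ab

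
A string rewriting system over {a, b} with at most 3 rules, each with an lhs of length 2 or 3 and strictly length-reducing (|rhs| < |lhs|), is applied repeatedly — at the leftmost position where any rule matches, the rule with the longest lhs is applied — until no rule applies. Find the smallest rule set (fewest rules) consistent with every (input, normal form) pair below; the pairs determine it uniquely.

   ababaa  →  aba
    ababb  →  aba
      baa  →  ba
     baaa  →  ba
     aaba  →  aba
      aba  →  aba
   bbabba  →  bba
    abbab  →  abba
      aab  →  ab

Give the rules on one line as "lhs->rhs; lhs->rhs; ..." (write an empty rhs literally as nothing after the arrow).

  | ababaa => abaaa => abaa => aba
  | ababb => abab => aba
  | baa => ba
  | baaa => baa => ba

aa->a; bab->ba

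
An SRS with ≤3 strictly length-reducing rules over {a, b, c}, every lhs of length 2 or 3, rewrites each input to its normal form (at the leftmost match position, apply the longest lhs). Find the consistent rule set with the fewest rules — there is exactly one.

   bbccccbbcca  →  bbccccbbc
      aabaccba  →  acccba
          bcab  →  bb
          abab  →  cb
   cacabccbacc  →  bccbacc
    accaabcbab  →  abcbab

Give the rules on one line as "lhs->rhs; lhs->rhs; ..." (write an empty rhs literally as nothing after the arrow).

aba->c; ca->

  | bbccccbbcca => bbccccbbc
  | aabaccba => acccba
  | bcab => bb
  | abab => cb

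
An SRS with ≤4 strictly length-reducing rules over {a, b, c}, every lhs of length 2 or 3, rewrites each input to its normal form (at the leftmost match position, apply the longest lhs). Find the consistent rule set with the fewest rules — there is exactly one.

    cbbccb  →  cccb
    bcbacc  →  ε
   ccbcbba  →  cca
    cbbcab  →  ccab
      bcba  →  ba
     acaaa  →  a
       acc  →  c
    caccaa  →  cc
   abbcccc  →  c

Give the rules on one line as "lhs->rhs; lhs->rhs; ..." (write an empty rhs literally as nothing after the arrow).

aa->; ac->; bc->; cbb->c

  | cbbccb => cccb
  | bcbacc => bacc => bc => ε
  | ccbcbba => ccbba => cca
  | cbbcab => ccab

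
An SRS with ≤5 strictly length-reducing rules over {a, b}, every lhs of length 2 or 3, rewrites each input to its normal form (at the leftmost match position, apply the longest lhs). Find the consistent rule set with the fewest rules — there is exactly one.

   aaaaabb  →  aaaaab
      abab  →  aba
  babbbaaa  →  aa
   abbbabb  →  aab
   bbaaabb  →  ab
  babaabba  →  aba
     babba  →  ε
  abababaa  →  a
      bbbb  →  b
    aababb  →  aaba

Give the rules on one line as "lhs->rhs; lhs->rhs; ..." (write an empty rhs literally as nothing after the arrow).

  | aaaaabb => aaaaab
  | abab => aba
  | babbbaaa => babbaaa => babaaa => baaaa => aa
  | abbbabb => aabb => aab

baa->; bab->ba; bb->b; bbb->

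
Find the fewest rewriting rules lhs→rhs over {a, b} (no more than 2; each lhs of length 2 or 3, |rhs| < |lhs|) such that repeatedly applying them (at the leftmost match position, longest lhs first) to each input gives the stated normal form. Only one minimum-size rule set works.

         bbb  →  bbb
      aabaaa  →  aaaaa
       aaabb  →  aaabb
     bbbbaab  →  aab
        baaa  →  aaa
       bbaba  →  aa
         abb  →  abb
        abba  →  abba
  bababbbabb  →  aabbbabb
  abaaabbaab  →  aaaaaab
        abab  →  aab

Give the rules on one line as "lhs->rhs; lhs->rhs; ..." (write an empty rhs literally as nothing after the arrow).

  | bbb
  | aabaaa => aaaaa
  | aaabb
  | bbbbaab => bbbaab => bbaab => baab => aab

aba->aa; baa->aa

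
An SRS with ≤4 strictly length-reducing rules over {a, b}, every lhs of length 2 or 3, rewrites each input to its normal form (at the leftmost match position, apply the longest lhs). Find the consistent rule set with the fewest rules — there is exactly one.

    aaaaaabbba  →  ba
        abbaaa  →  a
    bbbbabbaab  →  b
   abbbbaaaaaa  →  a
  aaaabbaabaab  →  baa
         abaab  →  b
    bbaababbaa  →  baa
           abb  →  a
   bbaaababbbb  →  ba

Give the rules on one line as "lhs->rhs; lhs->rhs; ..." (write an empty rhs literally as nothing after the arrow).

aaa->; ab->a; bb->b

  | aaaaaabbba => aaabbba => bbba => bba => ba
  | abbaaa => abaaa => aaaa => a
  | bbbbabbaab => bbbabbaab => bbabbaab => babbaab => babaab => baaab => bb => b
  | abbbbaaaaaa => abbbaaaaaa => abbaaaaaa => abaaaaaa => aaaaaaa => aaaa => a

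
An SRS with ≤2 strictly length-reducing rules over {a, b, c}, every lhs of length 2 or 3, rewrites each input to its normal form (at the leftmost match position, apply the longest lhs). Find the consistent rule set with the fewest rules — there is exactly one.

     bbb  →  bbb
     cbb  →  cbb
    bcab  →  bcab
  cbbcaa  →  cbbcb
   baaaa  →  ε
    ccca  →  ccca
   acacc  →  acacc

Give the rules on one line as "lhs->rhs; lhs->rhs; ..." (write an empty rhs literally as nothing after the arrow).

aa->b; ba->

  | bbb
  | cbb
  | bcab
  | cbbcaa => cbbcb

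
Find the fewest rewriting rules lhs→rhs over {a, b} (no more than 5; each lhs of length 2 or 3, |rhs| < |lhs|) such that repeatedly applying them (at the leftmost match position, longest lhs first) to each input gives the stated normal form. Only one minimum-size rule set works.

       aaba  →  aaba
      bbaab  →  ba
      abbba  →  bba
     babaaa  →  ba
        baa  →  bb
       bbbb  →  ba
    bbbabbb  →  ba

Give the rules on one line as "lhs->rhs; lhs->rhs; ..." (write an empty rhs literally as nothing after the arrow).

abb->b; baa->bb; bab->ba; bbb->ba

  | aaba
  | bbaab => bbbb => bab => ba
  | abbba => bba
  | babaaa => baaaa => bbaa => bbb => ba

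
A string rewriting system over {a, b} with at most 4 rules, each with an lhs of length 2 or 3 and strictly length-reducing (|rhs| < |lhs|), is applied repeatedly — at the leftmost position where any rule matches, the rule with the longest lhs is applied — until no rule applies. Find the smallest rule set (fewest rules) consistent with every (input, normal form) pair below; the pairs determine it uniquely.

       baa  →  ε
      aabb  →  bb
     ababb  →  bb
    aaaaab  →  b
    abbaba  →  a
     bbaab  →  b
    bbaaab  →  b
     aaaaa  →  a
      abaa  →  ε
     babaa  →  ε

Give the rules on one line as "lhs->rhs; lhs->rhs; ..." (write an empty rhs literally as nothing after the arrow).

  | baa => aa => ε
  | aabb => bb
  | ababb => babb => abb => bb
  | aaaaab => aaab => ab => b

aa->; ab->b; ba->a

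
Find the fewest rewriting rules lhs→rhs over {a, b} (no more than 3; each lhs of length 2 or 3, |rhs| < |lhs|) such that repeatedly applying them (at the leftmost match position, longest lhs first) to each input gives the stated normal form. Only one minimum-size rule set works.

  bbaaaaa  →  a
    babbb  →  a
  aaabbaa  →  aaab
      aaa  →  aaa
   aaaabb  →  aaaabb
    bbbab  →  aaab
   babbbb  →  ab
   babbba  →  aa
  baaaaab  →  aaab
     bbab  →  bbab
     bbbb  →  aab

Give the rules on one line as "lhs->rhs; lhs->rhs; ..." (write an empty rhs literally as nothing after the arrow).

  | bbaaaaa => baaa => a
  | babbb => baaa => a
  | aaabbaa => aaab
  | aaa

baa->; bbb->aa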